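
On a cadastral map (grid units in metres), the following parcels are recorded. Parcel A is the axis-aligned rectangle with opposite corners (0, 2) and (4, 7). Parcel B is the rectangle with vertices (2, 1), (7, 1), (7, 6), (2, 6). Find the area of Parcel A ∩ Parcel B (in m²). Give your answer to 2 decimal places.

8.00

|Parcel A∩Parcel B|: x∈[2,4], y∈[2,6] → 2·4 = 8.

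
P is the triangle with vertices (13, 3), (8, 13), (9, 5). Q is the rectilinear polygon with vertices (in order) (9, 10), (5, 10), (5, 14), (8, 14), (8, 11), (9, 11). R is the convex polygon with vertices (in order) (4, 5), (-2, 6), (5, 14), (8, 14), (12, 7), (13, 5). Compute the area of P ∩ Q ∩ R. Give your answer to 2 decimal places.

0.69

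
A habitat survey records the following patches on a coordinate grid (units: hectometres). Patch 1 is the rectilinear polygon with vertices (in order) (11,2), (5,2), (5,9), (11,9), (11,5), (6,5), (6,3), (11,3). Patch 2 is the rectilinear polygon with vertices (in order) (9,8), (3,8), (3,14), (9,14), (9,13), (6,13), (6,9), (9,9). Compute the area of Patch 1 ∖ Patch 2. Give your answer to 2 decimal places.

28.00

|Patch 1| = 32, |Patch 1∩Patch 2| = 4.
|Patch 1 ∖ Patch 2| = |Patch 1| − |Patch 1∩Patch 2| = 32 − 4 = 28.00.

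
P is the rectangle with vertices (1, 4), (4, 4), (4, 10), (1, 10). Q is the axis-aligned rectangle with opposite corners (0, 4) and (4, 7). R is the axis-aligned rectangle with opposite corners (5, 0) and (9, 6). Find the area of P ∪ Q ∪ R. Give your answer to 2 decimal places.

By inclusion–exclusion:
Individual areas: |P| = 18, |Q| = 12, |R| = 24.
|P∩Q|: x∈[1,4], y∈[4,7] → 3·3 = 9.
|P∩R| = 0 (no overlap).
|Q∩R| = 0 (no overlap).
|P∩Q∩R| = 0.
|P ∪ Q ∪ R| = 54 − 9 + 0 = 45.00.

45.00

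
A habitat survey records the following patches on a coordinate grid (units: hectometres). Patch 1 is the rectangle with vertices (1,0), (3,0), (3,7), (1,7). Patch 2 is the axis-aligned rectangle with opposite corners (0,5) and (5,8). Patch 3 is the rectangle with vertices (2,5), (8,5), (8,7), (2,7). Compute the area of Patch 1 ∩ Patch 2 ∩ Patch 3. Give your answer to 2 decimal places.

2.00

The intersection is the polygon with vertices (3,7), (3,5), (2,5), (2,7).
By the shoelace formula its area is 2.00.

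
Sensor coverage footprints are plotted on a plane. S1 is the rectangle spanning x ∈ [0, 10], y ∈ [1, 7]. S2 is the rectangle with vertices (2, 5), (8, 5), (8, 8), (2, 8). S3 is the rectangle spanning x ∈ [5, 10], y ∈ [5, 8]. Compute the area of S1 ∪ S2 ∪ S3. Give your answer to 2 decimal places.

68.00

By inclusion–exclusion:
Individual areas: |S1| = 60, |S2| = 18, |S3| = 15.
|S1∩S2|: x∈[2,8], y∈[5,7] → 6·2 = 12.
|S1∩S3|: x∈[5,10], y∈[5,7] → 5·2 = 10.
|S2∩S3|: x∈[5,8], y∈[5,8] → 3·3 = 9.
|S1∩S2∩S3| = 6.
|S1 ∪ S2 ∪ S3| = 93 − 31 + 6 = 68.00.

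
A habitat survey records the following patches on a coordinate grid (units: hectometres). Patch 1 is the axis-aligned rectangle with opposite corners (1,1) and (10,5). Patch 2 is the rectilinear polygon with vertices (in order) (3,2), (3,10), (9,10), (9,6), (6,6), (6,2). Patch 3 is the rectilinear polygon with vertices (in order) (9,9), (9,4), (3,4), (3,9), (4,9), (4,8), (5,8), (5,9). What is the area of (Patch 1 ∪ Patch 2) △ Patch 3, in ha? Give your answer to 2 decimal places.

40.00

|Patch 1 ∪ Patch 2| = 63.
|(Patch 1 ∪ Patch 2) ∩ Patch 3| = 26.
|(Patch 1 ∪ Patch 2) △ Patch 3| = 63 + 29 − 52 = 40.00.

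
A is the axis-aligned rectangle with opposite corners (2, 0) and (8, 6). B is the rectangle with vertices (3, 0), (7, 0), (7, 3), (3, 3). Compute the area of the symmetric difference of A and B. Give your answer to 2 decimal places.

|A∩B|: x∈[3,7], y∈[0,3] → 4·3 = 12.
|A △ B| = |A| + |B| − 2·|A∩B| = 36 + 12 − 24 = 24.00.

24.00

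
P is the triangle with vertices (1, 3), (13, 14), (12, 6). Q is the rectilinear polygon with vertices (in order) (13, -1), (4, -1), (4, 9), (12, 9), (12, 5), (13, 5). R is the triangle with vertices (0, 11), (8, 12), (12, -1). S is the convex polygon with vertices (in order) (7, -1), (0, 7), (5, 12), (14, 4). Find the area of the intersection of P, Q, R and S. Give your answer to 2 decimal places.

The intersection is the polygon with vertices (10.013,5.458), (6.5,4.5), (4.652,6.348), (7.545,9), (8.375,9), (9.129,8.329).
By the shoelace formula its area is 14.78.

14.78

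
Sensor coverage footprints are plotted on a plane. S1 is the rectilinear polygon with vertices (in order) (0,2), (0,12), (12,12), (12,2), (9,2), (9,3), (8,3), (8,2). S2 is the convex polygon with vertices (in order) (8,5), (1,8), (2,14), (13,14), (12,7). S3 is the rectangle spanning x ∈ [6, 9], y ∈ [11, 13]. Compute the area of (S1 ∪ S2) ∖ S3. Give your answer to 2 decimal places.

|S1 ∪ S2| = 142.8333.
|(S1 ∪ S2) ∩ S3| = 6.
|(S1 ∪ S2) ∖ S3| = 142.8333 − 6 = 136.83.

136.83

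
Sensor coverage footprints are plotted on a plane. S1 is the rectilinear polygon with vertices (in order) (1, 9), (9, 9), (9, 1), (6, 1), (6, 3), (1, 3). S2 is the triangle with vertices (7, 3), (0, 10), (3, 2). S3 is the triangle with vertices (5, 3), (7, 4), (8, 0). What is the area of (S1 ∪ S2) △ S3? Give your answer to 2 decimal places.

|S1 ∪ S2| = 56.8958.
|(S1 ∪ S2) ∩ S3| = 3.9.
|(S1 ∪ S2) △ S3| = 56.8958 + 4.5 − 7.8 = 53.60.

53.60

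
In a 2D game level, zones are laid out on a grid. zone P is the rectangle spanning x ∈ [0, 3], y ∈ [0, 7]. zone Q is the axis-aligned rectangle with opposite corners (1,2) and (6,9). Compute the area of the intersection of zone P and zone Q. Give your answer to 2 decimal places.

10.00

|zone P∩zone Q|: x∈[1,3], y∈[2,7] → 2·5 = 10.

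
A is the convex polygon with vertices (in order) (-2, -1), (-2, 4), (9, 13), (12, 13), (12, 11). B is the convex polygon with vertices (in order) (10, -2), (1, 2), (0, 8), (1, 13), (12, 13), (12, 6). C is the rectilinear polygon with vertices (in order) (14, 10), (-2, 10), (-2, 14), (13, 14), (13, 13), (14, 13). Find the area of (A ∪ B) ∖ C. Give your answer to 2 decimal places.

|A ∪ B| = 157.9401.
|(A ∪ B) ∩ C| = 33.9.
|(A ∪ B) ∖ C| = 157.9401 − 33.9 = 124.04.

124.04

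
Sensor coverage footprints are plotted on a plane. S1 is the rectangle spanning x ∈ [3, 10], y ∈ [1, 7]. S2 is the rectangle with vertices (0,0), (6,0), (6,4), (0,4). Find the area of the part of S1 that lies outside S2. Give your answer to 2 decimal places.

33.00

|S1∩S2|: x∈[3,6], y∈[1,4] → 3·3 = 9.
|S1| = 42.
|S1 ∖ S2| = |S1| − |S1∩S2| = 42 − 9 = 33.00.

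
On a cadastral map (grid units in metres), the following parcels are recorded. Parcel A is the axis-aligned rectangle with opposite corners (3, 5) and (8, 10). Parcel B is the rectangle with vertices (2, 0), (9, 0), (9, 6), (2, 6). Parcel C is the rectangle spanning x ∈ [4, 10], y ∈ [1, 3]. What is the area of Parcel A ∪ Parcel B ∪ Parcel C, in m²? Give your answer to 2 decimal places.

By inclusion–exclusion:
Individual areas: |Parcel A| = 25, |Parcel B| = 42, |Parcel C| = 12.
|Parcel A∩Parcel B|: x∈[3,8], y∈[5,6] → 5·1 = 5.
|Parcel A∩Parcel C| = 0 (no overlap).
|Parcel B∩Parcel C|: x∈[4,9], y∈[1,3] → 5·2 = 10.
|Parcel A∩Parcel B∩Parcel C| = 0.
|Parcel A ∪ Parcel B ∪ Parcel C| = 79 − 15 + 0 = 64.00.

64.00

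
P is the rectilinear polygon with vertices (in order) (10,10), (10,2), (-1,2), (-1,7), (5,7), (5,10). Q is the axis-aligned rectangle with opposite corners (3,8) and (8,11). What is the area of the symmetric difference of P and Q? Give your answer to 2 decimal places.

73.00

|P| = 70, |Q| = 15, |P∩Q| = 6.
|P △ Q| = |P| + |Q| − 2·|P∩Q| = 70 + 15 − 12 = 73.00.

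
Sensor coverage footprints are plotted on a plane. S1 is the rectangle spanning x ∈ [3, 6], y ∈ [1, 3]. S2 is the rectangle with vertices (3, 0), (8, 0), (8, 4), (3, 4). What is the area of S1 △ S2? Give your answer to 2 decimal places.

|S1∩S2|: x∈[3,6], y∈[1,3] → 3·2 = 6.
|S1 △ S2| = |S1| + |S2| − 2·|S1∩S2| = 6 + 20 − 12 = 14.00.

14.00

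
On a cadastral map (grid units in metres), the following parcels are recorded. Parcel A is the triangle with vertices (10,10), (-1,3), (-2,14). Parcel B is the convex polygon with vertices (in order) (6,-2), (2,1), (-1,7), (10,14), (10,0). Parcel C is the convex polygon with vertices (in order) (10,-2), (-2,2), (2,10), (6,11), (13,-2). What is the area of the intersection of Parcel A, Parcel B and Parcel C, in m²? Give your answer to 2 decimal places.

The intersection is the polygon with vertices (-0.25,5.5), (1.2,8.4), (4.824,10.706), (6,11), (7.422,8.359), (0.517,3.966).
By the shoelace formula its area is 25.04.

25.04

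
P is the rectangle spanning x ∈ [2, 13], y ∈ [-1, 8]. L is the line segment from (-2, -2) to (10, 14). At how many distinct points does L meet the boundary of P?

The segment meets the boundary at (5.5,8), (2,3.333).

2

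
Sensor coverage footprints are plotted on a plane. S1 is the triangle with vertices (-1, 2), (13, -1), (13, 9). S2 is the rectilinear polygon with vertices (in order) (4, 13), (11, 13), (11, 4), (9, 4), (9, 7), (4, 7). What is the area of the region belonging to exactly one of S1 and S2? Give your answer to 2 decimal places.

104.00

|S1| = 70, |S2| = 48, |S1∩S2| = 7.
|S1 △ S2| = |S1| + |S2| − 2·|S1∩S2| = 70 + 48 − 14 = 104.00.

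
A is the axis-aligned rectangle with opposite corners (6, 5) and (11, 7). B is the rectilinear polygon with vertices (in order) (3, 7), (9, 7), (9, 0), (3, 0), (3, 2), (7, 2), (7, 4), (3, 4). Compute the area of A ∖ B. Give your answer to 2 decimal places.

|A| = 10, |A∩B| = 6.
|A ∖ B| = |A| − |A∩B| = 10 − 6 = 4.00.

4.00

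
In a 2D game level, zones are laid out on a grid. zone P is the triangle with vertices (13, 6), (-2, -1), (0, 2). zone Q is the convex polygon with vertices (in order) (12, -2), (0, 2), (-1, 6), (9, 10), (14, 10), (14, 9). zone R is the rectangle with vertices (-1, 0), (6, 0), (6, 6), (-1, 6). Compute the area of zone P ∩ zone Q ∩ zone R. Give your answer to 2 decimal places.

6.87

The intersection is the polygon with vertices (0,2), (6,3.846), (6,2.733), (2.583,1.139).
By the shoelace formula its area is 6.87.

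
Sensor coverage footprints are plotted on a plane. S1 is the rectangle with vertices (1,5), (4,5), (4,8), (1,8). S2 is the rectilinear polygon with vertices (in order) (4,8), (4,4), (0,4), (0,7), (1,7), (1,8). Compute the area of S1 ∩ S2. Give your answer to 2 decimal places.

The intersection is the polygon with vertices (4,5), (1,5), (1,7), (1,8), (4,8).
By the shoelace formula its area is 9.00.

9.00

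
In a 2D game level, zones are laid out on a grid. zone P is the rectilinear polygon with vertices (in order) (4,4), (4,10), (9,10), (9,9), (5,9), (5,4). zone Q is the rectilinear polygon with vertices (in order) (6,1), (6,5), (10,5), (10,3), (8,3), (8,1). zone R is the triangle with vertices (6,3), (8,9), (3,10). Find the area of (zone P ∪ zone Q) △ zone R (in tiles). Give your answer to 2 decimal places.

|zone P ∪ zone Q| = 22.
|(zone P ∪ zone Q) ∩ zone R| = 4.7667.
|(zone P ∪ zone Q) △ zone R| = 22 + 16 − 9.5333 = 28.47.

28.47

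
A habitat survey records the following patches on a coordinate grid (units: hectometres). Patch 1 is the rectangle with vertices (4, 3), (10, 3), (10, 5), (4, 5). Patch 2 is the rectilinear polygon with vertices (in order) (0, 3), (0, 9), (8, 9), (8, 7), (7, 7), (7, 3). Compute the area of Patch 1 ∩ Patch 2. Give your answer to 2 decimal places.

6.00

The intersection is the polygon with vertices (4,5), (7,5), (7,3), (4,3).
By the shoelace formula its area is 6.00.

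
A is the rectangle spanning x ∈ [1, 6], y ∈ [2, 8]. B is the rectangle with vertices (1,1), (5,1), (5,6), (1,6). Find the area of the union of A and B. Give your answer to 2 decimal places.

34.00

By inclusion–exclusion:
Individual areas: |A| = 30, |B| = 20.
|A∩B|: x∈[1,5], y∈[2,6] → 4·4 = 16.
|A ∪ B| = 50 − 16 = 34.00.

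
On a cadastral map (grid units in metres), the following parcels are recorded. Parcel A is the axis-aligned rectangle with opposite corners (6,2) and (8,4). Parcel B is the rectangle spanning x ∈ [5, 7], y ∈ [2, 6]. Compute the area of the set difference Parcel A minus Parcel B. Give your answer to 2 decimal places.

|Parcel A∩Parcel B|: x∈[6,7], y∈[2,4] → 1·2 = 2.
|Parcel A| = 4.
|Parcel A ∖ Parcel B| = |Parcel A| − |Parcel A∩Parcel B| = 4 − 2 = 2.00.

2.00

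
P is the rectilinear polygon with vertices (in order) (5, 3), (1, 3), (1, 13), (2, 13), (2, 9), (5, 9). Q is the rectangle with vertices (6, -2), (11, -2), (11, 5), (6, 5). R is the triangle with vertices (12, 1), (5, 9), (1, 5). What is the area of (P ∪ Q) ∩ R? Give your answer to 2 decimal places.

|P ∪ Q| = 63.
|(P ∪ Q) ∩ R| = 20.97.

20.97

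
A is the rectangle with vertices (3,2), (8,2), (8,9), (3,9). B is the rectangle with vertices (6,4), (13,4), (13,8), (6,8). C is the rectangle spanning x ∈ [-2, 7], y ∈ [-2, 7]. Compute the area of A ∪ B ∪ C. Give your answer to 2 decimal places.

116.00

By inclusion–exclusion:
Individual areas: |A| = 35, |B| = 28, |C| = 81.
|A∩B|: x∈[6,8], y∈[4,8] → 2·4 = 8.
|A∩C|: x∈[3,7], y∈[2,7] → 4·5 = 20.
|B∩C|: x∈[6,7], y∈[4,7] → 1·3 = 3.
|A∩B∩C| = 3.
|A ∪ B ∪ C| = 144 − 31 + 3 = 116.00.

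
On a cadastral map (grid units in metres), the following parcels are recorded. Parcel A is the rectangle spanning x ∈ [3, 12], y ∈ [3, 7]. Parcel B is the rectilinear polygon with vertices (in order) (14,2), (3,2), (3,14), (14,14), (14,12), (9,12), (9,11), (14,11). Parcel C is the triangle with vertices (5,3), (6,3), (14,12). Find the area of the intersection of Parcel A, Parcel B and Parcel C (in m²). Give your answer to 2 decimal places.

The intersection is the polygon with vertices (5,3), (9,7), (9.556,7), (6,3).
By the shoelace formula its area is 3.11.

3.11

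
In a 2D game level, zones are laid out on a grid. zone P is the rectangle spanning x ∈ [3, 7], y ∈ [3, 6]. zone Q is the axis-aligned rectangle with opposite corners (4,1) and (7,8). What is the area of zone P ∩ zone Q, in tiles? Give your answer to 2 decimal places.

9.00

|zone P∩zone Q|: x∈[4,7], y∈[3,6] → 3·3 = 9.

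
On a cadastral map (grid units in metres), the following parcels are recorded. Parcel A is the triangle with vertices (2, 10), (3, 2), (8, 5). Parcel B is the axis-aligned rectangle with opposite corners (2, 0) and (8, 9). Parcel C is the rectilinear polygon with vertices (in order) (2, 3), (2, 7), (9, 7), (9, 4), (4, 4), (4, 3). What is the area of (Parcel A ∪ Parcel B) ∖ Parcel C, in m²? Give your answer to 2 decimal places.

34.54

|Parcel A ∪ Parcel B| = 54.5375.
|(Parcel A ∪ Parcel B) ∩ Parcel C| = 20.
|(Parcel A ∪ Parcel B) ∖ Parcel C| = 54.5375 − 20 = 34.54.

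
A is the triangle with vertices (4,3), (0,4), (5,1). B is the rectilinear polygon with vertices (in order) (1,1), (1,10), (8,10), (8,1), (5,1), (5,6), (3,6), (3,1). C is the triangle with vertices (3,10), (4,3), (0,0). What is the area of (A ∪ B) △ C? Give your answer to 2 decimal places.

46.73

|A ∪ B| = 55.1.
|(A ∪ B) ∩ C| = 11.9345.
|(A ∪ B) △ C| = 55.1 + 15.5 − 23.869 = 46.73.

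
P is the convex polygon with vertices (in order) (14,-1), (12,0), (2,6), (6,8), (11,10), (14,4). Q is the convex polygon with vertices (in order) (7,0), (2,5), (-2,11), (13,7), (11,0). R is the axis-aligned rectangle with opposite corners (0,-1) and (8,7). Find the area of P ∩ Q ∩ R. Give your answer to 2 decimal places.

15.80

The intersection is the polygon with vertices (4,7), (8,7), (8,2.4), (2,6).
By the shoelace formula its area is 15.80.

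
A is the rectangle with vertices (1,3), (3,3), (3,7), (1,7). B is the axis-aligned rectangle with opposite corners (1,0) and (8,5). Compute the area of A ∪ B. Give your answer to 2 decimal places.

By inclusion–exclusion:
Individual areas: |A| = 8, |B| = 35.
|A∩B|: x∈[1,3], y∈[3,5] → 2·2 = 4.
|A ∪ B| = 43 − 4 = 39.00.

39.00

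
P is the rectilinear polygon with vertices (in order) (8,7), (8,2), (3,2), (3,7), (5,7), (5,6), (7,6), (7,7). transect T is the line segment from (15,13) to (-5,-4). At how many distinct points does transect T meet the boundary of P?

4

The segment meets the boundary at (6.765,6), (7,6.2), (7.941,7), (3,2.8).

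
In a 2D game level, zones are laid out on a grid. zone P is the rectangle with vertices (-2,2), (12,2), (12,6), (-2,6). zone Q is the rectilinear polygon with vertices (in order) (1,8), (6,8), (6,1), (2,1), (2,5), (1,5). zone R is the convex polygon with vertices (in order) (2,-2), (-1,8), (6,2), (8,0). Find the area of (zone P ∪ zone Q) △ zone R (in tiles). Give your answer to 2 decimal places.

|zone P ∪ zone Q| = 70.
|(zone P ∪ zone Q) ∩ zone R| = 17.9143.
|(zone P ∪ zone Q) △ zone R| = 70 + 34 − 35.8286 = 68.17.

68.17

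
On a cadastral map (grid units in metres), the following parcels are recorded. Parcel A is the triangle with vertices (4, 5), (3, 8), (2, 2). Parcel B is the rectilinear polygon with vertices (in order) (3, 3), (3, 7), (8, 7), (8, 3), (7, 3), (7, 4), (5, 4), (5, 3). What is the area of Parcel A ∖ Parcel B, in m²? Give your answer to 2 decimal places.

|Parcel A| = 4.5, |Parcel A∩Parcel B| = 2.0833.
|Parcel A ∖ Parcel B| = |Parcel A| − |Parcel A∩Parcel B| = 4.5 − 2.0833 = 2.42.

2.42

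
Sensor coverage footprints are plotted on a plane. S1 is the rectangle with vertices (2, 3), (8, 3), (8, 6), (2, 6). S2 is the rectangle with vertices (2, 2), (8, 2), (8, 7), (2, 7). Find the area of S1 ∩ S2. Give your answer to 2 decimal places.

|S1∩S2|: x∈[2,8], y∈[3,6] → 6·3 = 18.

18.00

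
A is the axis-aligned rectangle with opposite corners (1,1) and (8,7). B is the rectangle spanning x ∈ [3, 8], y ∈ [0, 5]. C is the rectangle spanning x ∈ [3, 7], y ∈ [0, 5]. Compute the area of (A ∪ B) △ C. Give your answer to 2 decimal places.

27.00

|A ∪ B| = 47.
|(A ∪ B) ∩ C| = 20.
|(A ∪ B) △ C| = 47 + 20 − 40 = 27.00.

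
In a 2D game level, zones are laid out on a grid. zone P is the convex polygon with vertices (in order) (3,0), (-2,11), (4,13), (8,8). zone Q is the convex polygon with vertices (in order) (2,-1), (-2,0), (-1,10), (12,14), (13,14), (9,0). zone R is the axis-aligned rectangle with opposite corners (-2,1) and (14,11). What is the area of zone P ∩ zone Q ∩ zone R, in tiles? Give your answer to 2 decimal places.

55.69

The intersection is the polygon with vertices (-1,10), (2.25,11), (5.6,11), (8,8), (3.625,1), (2.546,1), (-1.098,9.016).
By the shoelace formula its area is 55.69.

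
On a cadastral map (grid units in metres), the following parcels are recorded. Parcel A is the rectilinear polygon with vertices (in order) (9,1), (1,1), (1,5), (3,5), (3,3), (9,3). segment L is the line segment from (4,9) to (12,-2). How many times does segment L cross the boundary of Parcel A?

The segment meets the boundary at (9,2.125), (8.364,3).

2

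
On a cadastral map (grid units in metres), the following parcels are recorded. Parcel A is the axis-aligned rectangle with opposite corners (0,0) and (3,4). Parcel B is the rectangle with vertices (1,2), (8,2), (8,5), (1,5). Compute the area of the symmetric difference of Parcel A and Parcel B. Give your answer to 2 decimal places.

|Parcel A∩Parcel B|: x∈[1,3], y∈[2,4] → 2·2 = 4.
|Parcel A △ Parcel B| = |Parcel A| + |Parcel B| − 2·|Parcel A∩Parcel B| = 12 + 21 − 8 = 25.00.

25.00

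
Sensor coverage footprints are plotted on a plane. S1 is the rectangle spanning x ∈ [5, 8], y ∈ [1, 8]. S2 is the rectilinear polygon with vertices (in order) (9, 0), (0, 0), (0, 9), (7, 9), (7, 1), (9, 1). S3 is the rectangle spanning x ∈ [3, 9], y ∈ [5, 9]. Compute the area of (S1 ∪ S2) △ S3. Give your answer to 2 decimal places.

|S1 ∪ S2| = 72.
|(S1 ∪ S2) ∩ S3| = 19.
|(S1 ∪ S2) △ S3| = 72 + 24 − 38 = 58.00.

58.00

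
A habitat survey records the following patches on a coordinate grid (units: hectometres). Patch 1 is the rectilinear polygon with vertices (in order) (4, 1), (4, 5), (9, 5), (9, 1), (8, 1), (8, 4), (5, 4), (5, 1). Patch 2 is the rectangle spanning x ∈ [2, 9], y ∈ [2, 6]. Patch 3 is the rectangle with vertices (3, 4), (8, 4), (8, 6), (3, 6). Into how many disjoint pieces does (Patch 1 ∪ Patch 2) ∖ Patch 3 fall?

(Patch 1 ∪ Patch 2) ∖ Patch 3 is a single connected region.

1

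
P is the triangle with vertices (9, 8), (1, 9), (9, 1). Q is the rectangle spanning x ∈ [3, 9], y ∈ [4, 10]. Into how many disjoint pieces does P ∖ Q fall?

P ∖ Q splits into 2 disjoint pieces (area 1.75, area 4.5).

2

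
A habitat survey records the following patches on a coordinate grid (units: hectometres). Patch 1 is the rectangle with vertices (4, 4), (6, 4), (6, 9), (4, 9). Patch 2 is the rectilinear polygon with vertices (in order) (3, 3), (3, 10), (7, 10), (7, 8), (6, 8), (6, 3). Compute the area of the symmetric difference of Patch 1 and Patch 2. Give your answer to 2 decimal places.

13.00

|Patch 1| = 10, |Patch 2| = 23, |Patch 1∩Patch 2| = 10.
|Patch 1 △ Patch 2| = |Patch 1| + |Patch 2| − 2·|Patch 1∩Patch 2| = 10 + 23 − 20 = 13.00.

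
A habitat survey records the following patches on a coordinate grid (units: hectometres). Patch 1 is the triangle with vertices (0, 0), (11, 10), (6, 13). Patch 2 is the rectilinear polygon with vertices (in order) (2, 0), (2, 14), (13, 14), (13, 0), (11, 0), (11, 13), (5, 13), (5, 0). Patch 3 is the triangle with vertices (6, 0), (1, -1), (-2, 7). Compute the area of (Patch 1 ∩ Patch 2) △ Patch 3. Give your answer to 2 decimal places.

|Patch 1 ∩ Patch 2| = 13.2045.
|(Patch 1 ∩ Patch 2) ∩ Patch 3| = 0.7927.
|(Patch 1 ∩ Patch 2) △ Patch 3| = 13.2045 + 21.5 − 1.5854 = 33.12.

33.12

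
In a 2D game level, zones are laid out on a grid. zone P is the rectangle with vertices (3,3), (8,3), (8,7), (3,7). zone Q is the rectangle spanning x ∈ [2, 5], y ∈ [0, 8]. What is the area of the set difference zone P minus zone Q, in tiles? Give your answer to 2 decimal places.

|zone P∩zone Q|: x∈[3,5], y∈[3,7] → 2·4 = 8.
|zone P| = 20.
|zone P ∖ zone Q| = |zone P| − |zone P∩zone Q| = 20 − 8 = 12.00.

12.00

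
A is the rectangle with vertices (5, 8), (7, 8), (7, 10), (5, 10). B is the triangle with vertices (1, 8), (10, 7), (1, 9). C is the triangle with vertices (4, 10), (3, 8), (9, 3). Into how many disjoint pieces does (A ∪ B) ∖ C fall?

2

(A ∪ B) ∖ C splits into 2 disjoint pieces (area 4.9379, area 1.8814).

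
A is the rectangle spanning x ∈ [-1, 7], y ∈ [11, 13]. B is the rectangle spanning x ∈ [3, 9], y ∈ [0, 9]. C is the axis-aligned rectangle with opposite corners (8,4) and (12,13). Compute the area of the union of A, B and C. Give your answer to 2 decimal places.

By inclusion–exclusion:
Individual areas: |A| = 16, |B| = 54, |C| = 36.
|A∩B| = 0 (no overlap).
|A∩C| = 0 (no overlap).
|B∩C|: x∈[8,9], y∈[4,9] → 1·5 = 5.
|A∩B∩C| = 0.
|A ∪ B ∪ C| = 106 − 5 + 0 = 101.00.

101.00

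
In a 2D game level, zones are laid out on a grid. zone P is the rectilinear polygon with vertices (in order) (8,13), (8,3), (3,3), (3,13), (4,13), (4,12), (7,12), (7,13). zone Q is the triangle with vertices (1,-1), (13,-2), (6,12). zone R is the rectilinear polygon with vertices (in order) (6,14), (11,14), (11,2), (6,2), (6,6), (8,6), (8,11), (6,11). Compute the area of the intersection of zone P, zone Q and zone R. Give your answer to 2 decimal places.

6.25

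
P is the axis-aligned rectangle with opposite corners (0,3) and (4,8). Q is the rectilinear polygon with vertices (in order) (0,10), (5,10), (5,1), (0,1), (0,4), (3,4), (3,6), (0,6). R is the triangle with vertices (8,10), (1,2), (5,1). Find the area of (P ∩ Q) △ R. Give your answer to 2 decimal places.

|P ∩ Q| = 14.
|(P ∩ Q) ∩ R| = 2.5446.
|(P ∩ Q) △ R| = 14 + 19.5 − 5.0893 = 28.41.

28.41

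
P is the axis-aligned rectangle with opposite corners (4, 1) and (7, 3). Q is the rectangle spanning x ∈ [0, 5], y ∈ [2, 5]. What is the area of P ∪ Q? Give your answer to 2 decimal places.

By inclusion–exclusion:
Individual areas: |P| = 6, |Q| = 15.
|P∩Q|: x∈[4,5], y∈[2,3] → 1·1 = 1.
|P ∪ Q| = 21 − 1 = 20.00.

20.00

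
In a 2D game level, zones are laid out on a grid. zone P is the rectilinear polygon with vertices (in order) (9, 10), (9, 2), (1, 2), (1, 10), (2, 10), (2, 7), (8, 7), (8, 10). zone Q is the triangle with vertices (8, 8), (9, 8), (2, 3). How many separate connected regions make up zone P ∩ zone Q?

2

zone P ∩ zone Q splits into 2 disjoint pieces (area 1.6, area 0.3571).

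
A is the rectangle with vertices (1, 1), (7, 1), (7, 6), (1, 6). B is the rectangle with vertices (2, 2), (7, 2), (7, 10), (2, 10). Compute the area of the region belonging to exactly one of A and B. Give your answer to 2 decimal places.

|A∩B|: x∈[2,7], y∈[2,6] → 5·4 = 20.
|A △ B| = |A| + |B| − 2·|A∩B| = 30 + 40 − 40 = 30.00.

30.00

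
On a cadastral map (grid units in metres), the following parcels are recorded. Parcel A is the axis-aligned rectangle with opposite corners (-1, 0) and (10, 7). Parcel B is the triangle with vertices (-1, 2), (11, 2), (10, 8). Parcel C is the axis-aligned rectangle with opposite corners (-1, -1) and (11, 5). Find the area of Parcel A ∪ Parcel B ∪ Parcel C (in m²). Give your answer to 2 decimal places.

95.67

By inclusion–exclusion:
Individual areas: |Parcel A| = 77, |Parcel B| = 36, |Parcel C| = 72.
|Parcel A∩Parcel B| = 32.0833.
|Parcel A∩Parcel C|: x∈[-1,10], y∈[0,5] → 11·5 = 55.
|Parcel B∩Parcel C| = 27.
|Parcel A∩Parcel B∩Parcel C| = 24.75.
|Parcel A ∪ Parcel B ∪ Parcel C| = 185 − 114.0833 + 24.75 = 95.67.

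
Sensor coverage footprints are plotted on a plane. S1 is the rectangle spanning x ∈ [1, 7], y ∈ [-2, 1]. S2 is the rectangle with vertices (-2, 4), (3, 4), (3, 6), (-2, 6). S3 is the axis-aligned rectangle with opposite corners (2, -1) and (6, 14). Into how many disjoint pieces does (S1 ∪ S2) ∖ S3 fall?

(S1 ∪ S2) ∖ S3 splits into 2 disjoint pieces (area 10, area 8).

2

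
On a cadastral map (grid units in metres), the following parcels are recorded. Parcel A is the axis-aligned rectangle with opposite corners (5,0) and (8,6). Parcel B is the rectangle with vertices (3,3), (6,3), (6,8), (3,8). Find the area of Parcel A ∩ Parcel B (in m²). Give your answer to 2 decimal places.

3.00

|Parcel A∩Parcel B|: x∈[5,6], y∈[3,6] → 1·3 = 3.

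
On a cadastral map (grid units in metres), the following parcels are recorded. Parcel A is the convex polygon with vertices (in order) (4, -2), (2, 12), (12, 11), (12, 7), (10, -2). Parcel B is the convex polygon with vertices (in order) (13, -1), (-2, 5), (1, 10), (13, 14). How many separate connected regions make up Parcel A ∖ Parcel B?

2

Parcel A ∖ Parcel B splits into 2 disjoint pieces (area 22.4969, area 3.0157).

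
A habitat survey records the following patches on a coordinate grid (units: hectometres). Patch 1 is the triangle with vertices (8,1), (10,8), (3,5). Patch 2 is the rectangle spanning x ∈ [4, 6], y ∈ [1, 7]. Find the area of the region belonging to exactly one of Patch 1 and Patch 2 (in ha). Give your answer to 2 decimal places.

|Patch 1| = 21.5, |Patch 2| = 12, |Patch 1∩Patch 2| = 4.9143.
|Patch 1 △ Patch 2| = |Patch 1| + |Patch 2| − 2·|Patch 1∩Patch 2| = 21.5 + 12 − 9.8286 = 23.67.

23.67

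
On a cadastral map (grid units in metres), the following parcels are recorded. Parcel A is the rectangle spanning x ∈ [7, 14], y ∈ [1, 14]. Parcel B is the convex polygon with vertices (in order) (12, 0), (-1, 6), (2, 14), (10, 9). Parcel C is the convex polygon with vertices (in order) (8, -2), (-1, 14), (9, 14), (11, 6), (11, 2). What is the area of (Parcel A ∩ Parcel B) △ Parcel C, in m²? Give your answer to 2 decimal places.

77.40

|Parcel A ∩ Parcel B| = 32.071.
|(Parcel A ∩ Parcel B) ∩ Parcel C| = 30.3349.
|(Parcel A ∩ Parcel B) △ Parcel C| = 32.071 + 106 − 60.6699 = 77.40.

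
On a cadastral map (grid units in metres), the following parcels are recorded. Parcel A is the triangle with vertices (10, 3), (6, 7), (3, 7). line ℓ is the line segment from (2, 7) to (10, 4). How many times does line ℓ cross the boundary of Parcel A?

The segment meets the boundary at (8.4,4.6), (4.909,5.909).

2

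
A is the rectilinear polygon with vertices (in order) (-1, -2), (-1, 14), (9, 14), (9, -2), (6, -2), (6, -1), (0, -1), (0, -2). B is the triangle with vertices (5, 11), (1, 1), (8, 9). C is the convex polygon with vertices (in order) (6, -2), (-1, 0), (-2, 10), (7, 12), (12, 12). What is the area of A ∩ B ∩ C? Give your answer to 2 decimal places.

The intersection is the polygon with vertices (1,1), (5,11), (8,9).
By the shoelace formula its area is 19.00.

19.00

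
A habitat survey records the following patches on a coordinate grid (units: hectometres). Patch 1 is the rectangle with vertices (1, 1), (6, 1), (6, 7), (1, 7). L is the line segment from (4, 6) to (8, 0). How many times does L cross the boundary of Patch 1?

The segment meets the boundary at (6,3).

1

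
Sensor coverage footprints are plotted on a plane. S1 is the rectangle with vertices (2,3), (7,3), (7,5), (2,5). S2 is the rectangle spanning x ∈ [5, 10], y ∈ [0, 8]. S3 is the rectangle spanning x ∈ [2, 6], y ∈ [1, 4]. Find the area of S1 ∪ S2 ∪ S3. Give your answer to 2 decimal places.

52.00

By inclusion–exclusion:
Individual areas: |S1| = 10, |S2| = 40, |S3| = 12.
|S1∩S2|: x∈[5,7], y∈[3,5] → 2·2 = 4.
|S1∩S3|: x∈[2,6], y∈[3,4] → 4·1 = 4.
|S2∩S3|: x∈[5,6], y∈[1,4] → 1·3 = 3.
|S1∩S2∩S3| = 1.
|S1 ∪ S2 ∪ S3| = 62 − 11 + 1 = 52.00.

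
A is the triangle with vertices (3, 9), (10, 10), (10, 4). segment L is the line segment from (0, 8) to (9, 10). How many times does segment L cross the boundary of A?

2

The segment meets the boundary at (7.2,9.6), (3.356,8.746).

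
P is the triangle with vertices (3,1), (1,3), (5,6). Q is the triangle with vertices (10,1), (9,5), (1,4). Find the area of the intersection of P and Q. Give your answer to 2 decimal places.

The intersection is the polygon with vertices (2.6,4.2), (4.368,4.421), (3.824,3.059), (1.923,3.692).
By the shoelace formula its area is 1.84.

1.84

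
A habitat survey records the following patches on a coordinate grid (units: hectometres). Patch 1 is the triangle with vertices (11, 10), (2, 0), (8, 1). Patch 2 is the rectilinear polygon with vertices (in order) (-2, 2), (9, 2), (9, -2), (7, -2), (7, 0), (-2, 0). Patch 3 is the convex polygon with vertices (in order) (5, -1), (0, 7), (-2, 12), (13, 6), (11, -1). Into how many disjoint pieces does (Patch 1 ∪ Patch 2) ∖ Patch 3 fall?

3

(Patch 1 ∪ Patch 2) ∖ Patch 3 splits into 3 disjoint pieces (area 1.8824, area 2, area 11.5).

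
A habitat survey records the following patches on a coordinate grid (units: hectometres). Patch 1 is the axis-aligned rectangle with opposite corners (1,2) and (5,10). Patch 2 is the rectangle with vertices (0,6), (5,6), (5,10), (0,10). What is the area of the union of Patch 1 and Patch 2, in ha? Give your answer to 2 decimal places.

By inclusion–exclusion:
Individual areas: |Patch 1| = 32, |Patch 2| = 20.
|Patch 1∩Patch 2|: x∈[1,5], y∈[6,10] → 4·4 = 16.
|Patch 1 ∪ Patch 2| = 52 − 16 = 36.00.

36.00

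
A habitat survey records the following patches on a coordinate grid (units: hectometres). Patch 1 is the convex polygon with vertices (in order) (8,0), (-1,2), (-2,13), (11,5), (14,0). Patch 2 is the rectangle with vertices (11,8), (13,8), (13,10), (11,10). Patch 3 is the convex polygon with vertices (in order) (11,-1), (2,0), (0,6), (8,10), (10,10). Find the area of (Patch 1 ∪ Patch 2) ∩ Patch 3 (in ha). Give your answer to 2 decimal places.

65.30

The region (Patch 1 ∪ Patch 2) ∩ Patch 3 is the polygon with vertices (10.422,5.356), (10.909,0), (8,0), (1.52,1.44), (0,6), (5.172,8.586).
By the shoelace formula its area is 65.30.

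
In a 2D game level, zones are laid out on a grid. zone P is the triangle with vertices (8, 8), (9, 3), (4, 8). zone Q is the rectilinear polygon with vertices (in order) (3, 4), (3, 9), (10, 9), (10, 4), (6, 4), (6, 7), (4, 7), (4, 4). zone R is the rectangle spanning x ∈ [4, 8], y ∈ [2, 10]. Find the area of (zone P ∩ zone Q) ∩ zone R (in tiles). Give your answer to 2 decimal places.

7.50

The region (zone P ∩ zone Q) ∩ zone R is the polygon with vertices (6,6), (6,7), (5,7), (4,8), (8,8), (8,4).
By the shoelace formula its area is 7.50.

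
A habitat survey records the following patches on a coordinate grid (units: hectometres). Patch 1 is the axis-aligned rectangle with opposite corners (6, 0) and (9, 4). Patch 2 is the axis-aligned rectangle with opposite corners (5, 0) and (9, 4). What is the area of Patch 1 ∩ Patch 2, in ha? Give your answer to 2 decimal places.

12.00

|Patch 1∩Patch 2|: x∈[6,9], y∈[0,4] → 3·4 = 12.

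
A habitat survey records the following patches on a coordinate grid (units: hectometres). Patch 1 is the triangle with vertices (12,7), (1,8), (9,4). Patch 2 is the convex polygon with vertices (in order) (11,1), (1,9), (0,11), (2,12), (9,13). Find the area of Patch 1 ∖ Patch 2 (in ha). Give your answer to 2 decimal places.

2.86

|Patch 1| = 18, |Patch 1∩Patch 2| = 15.1396.
|Patch 1 ∖ Patch 2| = |Patch 1| − |Patch 1∩Patch 2| = 18 − 15.1396 = 2.86.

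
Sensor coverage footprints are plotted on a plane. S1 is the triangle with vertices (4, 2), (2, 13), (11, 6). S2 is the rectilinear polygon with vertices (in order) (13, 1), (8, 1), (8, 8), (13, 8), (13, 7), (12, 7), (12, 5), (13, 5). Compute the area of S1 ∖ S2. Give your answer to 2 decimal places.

36.50

|S1| = 42.5, |S1∩S2| = 6.
|S1 ∖ S2| = |S1| − |S1∩S2| = 42.5 − 6 = 36.50.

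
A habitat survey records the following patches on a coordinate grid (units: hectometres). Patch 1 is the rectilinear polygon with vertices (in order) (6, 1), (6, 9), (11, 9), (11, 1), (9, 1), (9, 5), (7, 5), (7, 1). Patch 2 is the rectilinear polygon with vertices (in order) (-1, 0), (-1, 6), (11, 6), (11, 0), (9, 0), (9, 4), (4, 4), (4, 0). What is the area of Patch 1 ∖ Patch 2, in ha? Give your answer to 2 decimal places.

18.00

|Patch 1| = 32, |Patch 1∩Patch 2| = 14.
|Patch 1 ∖ Patch 2| = |Patch 1| − |Patch 1∩Patch 2| = 32 − 14 = 18.00.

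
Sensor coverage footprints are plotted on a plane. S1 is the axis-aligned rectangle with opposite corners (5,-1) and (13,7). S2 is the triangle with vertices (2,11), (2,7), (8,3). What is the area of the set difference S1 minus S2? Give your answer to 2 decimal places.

|S1| = 64, |S1∩S2| = 3.
|S1 ∖ S2| = |S1| − |S1∩S2| = 64 − 3 = 61.00.

61.00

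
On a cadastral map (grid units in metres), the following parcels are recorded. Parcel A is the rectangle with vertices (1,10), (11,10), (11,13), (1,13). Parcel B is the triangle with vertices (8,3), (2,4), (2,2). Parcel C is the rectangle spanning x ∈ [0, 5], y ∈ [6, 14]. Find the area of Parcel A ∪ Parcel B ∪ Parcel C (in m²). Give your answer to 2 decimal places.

By inclusion–exclusion:
Individual areas: |Parcel A| = 30, |Parcel B| = 6, |Parcel C| = 40.
|Parcel A∩Parcel B| = 0.
|Parcel A∩Parcel C|: x∈[1,5], y∈[10,13] → 4·3 = 12.
|Parcel B∩Parcel C| = 0.
|Parcel A∩Parcel B∩Parcel C| = 0.
|Parcel A ∪ Parcel B ∪ Parcel C| = 76 − 12 + 0 = 64.00.

64.00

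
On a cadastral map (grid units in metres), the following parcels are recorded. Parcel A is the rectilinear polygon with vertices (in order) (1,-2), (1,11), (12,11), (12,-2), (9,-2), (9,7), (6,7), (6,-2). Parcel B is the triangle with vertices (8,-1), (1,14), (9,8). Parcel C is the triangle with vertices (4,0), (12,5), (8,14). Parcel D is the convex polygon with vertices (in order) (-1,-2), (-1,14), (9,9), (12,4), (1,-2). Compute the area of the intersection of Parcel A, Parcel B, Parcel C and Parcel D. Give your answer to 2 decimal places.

6.30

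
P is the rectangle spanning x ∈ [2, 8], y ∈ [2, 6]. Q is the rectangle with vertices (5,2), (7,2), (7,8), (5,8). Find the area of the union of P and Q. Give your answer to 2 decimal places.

28.00

By inclusion–exclusion:
Individual areas: |P| = 24, |Q| = 12.
|P∩Q|: x∈[5,7], y∈[2,6] → 2·4 = 8.
|P ∪ Q| = 36 − 8 = 28.00.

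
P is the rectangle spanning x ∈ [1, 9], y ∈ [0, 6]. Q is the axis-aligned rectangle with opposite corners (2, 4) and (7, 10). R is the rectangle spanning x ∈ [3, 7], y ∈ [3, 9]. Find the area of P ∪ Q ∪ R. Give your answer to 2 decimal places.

68.00

By inclusion–exclusion:
Individual areas: |P| = 48, |Q| = 30, |R| = 24.
|P∩Q|: x∈[2,7], y∈[4,6] → 5·2 = 10.
|P∩R|: x∈[3,7], y∈[3,6] → 4·3 = 12.
|Q∩R|: x∈[3,7], y∈[4,9] → 4·5 = 20.
|P∩Q∩R| = 8.
|P ∪ Q ∪ R| = 102 − 42 + 8 = 68.00.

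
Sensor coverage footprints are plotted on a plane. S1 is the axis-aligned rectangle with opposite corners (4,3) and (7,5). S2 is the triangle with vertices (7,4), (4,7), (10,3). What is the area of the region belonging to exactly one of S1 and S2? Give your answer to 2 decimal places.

|S1| = 6, |S2| = 3, |S1∩S2| = 0.5.
|S1 △ S2| = |S1| + |S2| − 2·|S1∩S2| = 6 + 3 − 1 = 8.00.

8.00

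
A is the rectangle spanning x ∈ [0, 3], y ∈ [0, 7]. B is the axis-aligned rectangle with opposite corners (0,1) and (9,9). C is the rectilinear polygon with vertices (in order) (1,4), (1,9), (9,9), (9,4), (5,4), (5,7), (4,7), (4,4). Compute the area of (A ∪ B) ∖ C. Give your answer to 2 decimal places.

|A ∪ B| = 75.
|(A ∪ B) ∩ C| = 37.
|(A ∪ B) ∖ C| = 75 − 37 = 38.00.

38.00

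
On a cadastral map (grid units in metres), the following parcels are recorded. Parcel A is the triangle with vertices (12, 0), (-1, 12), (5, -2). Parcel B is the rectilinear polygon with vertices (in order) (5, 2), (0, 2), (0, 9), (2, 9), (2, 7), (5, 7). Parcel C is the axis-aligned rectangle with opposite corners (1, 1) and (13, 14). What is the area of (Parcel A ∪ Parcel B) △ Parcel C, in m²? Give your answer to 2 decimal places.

137.57

|Parcel A ∪ Parcel B| = 67.6571.
|(Parcel A ∪ Parcel B) ∩ Parcel C| = 43.0449.
|(Parcel A ∪ Parcel B) △ Parcel C| = 67.6571 + 156 − 86.0897 = 137.57.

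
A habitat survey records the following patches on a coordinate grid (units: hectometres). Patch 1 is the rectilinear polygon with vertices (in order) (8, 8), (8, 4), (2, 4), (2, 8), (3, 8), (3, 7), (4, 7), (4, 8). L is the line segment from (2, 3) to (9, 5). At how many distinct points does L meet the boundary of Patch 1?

The segment meets the boundary at (8,4.714), (5.5,4).

2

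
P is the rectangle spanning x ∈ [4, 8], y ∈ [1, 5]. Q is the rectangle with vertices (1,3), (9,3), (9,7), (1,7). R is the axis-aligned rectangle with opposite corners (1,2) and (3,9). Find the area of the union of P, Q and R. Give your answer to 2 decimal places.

46.00

By inclusion–exclusion:
Individual areas: |P| = 16, |Q| = 32, |R| = 14.
|P∩Q|: x∈[4,8], y∈[3,5] → 4·2 = 8.
|P∩R| = 0 (no overlap).
|Q∩R|: x∈[1,3], y∈[3,7] → 2·4 = 8.
|P∩Q∩R| = 0.
|P ∪ Q ∪ R| = 62 − 16 + 0 = 46.00.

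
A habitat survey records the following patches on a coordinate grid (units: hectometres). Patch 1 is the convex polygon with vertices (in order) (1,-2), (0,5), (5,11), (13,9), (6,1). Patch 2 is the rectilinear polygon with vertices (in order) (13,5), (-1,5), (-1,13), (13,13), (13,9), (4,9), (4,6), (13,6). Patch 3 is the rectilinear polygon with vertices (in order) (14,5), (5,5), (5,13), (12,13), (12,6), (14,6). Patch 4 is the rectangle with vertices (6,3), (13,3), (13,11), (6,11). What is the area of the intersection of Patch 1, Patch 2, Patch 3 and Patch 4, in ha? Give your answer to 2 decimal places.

9.94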